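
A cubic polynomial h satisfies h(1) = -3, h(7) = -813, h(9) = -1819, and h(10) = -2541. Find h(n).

Write h(n) = an^3 + bn^2 + cn + d. Substituting each data point gives a linear system:
  a + b + c + d = -3
  343a + 49b + 7c + d = -813
  729a + 81b + 9c + d = -1819
  1000a + 100b + 10c + d = -2541
Solving the system yields a = -3, b = 5, c = -4, d = -1.
So h(n) = -3n^3 + 5n^2 - 4n - 1.
Check: h(7) = -813. ✓

h(n) = -3n^3 + 5n^2 - 4n - 1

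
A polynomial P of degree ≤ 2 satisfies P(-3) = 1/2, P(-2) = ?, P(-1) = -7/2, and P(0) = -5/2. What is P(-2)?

The 3 known points determine the degree-2 polynomial uniquely.
Write P(t) = at^2 + bt + c. Substituting each data point gives a linear system:
  9a - 3b + c = 1/2
  a - b + c = -7/2
  c = -5/2
Solving the system yields a = 1, b = 2, c = -5/2.
So P(t) = t² + 2t - 5/2.
Then P(-2) = -5/2.

-5/2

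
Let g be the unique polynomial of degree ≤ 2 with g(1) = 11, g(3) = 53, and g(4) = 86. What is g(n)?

g(n) = 4n^2 + 5n + 2

Using the Lagrange interpolation formula with nodes 1, 3, 4:
  L_0(n) = (n - 3)(n - 4) / 6
  L_1(n) = (n - 1)(n - 4) / -2
  L_2(n) = (n - 1)(n - 3) / 3
Then g(n) = 11·L_0(n) + 53·L_1(n) + 86·L_2(n).
Expanding and collecting terms gives g(n) = 4n² + 5n + 2.
Check: g(4) = 86. ✓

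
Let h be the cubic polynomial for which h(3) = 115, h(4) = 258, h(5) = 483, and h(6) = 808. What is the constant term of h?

Write h(u) = au^3 + bu^2 + cu + d. Substituting each data point gives a linear system:
  27a + 9b + 3c + d = 115
  64a + 16b + 4c + d = 258
  125a + 25b + 5c + d = 483
  216a + 36b + 6c + d = 808
Solving the system yields a = 3, b = 5, c = -3, d = -2.
So h(u) = 3u^3 + 5u^2 - 3u - 2.
The constant term is -2.

-2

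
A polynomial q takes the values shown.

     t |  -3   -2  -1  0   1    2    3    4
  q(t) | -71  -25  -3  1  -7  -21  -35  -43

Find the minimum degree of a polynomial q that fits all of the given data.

3

Forward differences of the values at t = -3, -2, -1, 0, 1, 2, 3, 4:
  q  : -71  -25  -3  1  -7  -21  -35  -43
  Δ  : 46  22  4  -8  -14  -14  -8
  Δ^2: -24  -18  -12  -6  0  6
  Δ^3: 6  6  6  6  6
  Δ^4: 0  0  0  0
  Δ^5: 0  0  0
  Δ^6: 0  0
  Δ^7: 0
The third differences are constant (6) and nonzero, while all higher differences vanish, so the minimal degree is 3.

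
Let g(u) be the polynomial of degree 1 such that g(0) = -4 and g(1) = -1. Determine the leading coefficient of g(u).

3

Write g(u) = au + b. Substituting each data point gives a linear system:
  b = -4
  a + b = -1
Solving the system yields a = 3, b = -4.
So g(u) = 3u - 4.
The leading coefficient is 3.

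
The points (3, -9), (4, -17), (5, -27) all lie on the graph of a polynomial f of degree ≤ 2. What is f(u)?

Using the Lagrange interpolation formula with nodes 3, 4, 5:
  L_0(u) = (u - 4)(u - 5) / 2
  L_1(u) = (u - 3)(u - 5) / -1
  L_2(u) = (u - 3)(u - 4) / 2
Then f(u) = -9·L_0(u) - 17·L_1(u) - 27·L_2(u).
Expanding and collecting terms gives f(u) = -u^2 - u + 3.
Check: f(4) = -17. ✓

f(u) = -u^2 - u + 3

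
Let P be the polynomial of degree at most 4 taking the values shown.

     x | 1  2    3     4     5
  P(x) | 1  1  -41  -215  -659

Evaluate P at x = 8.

-5711

Write P(x) = ax^4 + bx^3 + cx^2 + dx + e. Substituting each data point gives a linear system:
  a + b + c + d + e = 1
  16a + 8b + 4c + 2d + e = 1
  81a + 27b + 9c + 3d + e = -41
  256a + 64b + 16c + 4d + e = -215
  625a + 125b + 25c + 5d + e = -659
Solving the system yields a = -2, b = 5, c = -1, d = -2, e = 1.
So P(x) = -2x⁴ + 5x³ - x² - 2x + 1.
Then P(8) = -5711.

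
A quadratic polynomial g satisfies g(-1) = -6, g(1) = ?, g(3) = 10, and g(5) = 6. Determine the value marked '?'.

6

On equispaced nodes a degree-2 polynomial has vanishing third forward difference, so
  - g(-1) + 3·g(1) - 3·g(3) + g(5) = 0.
Substituting the known values and solving for g(1):
  3·g(1) = 18
  g(1) = 6.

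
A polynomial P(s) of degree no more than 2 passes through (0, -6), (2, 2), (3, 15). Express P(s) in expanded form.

P(s) = 3s^2 - 2s - 6

Write P(s) = as^2 + bs + c. Substituting each data point gives a linear system:
  c = -6
  4a + 2b + c = 2
  9a + 3b + c = 15
Solving the system yields a = 3, b = -2, c = -6.
So P(s) = 3s² - 2s - 6.
Check: P(2) = 2. ✓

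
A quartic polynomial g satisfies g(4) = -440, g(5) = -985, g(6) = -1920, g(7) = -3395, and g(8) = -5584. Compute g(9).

-8685

Write g(n) = an^4 + bn^3 + cn^2 + dn + e. Substituting each data point gives a linear system:
  256a + 64b + 16c + 4d + e = -440
  625a + 125b + 25c + 5d + e = -985
  1296a + 216b + 36c + 6d + e = -1920
  2401a + 343b + 49c + 7d + e = -3395
  4096a + 512b + 64c + 8d + e = -5584
Solving the system yields a = -1, b = -3, c = 1, d = -2, e = 0.
So g(n) = -n⁴ - 3n³ + n² - 2n.
Then g(9) = -8685.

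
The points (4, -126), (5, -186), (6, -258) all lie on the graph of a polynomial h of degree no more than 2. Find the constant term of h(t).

Write h(t) = at^2 + bt + c. Substituting each data point gives a linear system:
  16a + 4b + c = -126
  25a + 5b + c = -186
  36a + 6b + c = -258
Solving the system yields a = -6, b = -6, c = -6.
So h(t) = -6t^2 - 6t - 6.
The constant term is -6.

-6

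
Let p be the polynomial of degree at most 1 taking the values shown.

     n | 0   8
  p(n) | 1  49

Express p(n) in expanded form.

Write p(n) = an + b. Substituting each data point gives a linear system:
  b = 1
  8a + b = 49
Solving the system yields a = 6, b = 1.
So p(n) = 6n + 1.
Check: p(8) = 49. ✓

p(n) = 6n + 1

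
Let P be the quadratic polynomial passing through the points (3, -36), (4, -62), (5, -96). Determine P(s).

P(s) = -4s^2 + 2s - 6

Write P(s) = as^2 + bs + c. Substituting each data point gives a linear system:
  9a + 3b + c = -36
  16a + 4b + c = -62
  25a + 5b + c = -96
Solving the system yields a = -4, b = 2, c = -6.
So P(s) = -4s^2 + 2s - 6.
Check: P(4) = -62. ✓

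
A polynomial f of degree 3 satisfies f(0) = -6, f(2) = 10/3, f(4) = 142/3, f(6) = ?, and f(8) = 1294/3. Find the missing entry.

174

The 4 known points determine the degree-3 polynomial uniquely.
Write f(n) = an^3 + bn^2 + cn + d. Substituting each data point gives a linear system:
  d = -6
  8a + 4b + 2c + d = 10/3
  64a + 16b + 4c + d = 142/3
  512a + 64b + 8c + d = 1294/3
Solving the system yields a = 1, b = -5/3, c = 4, d = -6.
So f(n) = n³ - (5/3)n² + 4n - 6.
Then f(6) = 174.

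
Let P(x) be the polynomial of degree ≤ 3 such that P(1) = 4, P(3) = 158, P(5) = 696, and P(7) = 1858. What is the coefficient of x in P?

0

Write P(x) = ax^3 + bx^2 + cx + d. Substituting each data point gives a linear system:
  a + b + c + d = 4
  27a + 9b + 3c + d = 158
  125a + 25b + 5c + d = 696
  343a + 49b + 7c + d = 1858
Solving the system yields a = 5, b = 3, c = 0, d = -4.
So P(x) = 5x^3 + 3x^2 - 4.
The coefficient of x is 0.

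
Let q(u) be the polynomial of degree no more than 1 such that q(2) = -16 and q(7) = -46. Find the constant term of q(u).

Write q(u) = au + b. Substituting each data point gives a linear system:
  2a + b = -16
  7a + b = -46
Solving the system yields a = -6, b = -4.
So q(u) = -6u - 4.
The constant term is -4.

-4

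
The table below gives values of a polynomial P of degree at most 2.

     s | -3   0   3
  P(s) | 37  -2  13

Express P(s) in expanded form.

P(s) = 3s^2 - 4s - 2

Using the Lagrange interpolation formula with nodes -3, 0, 3:
  L_0(s) = s(s - 3) / 18
  L_1(s) = (s + 3)(s - 3) / -9
  L_2(s) = (s + 3)s / 18
Then P(s) = 37·L_0(s) - 2·L_1(s) + 13·L_2(s).
Expanding and collecting terms gives P(s) = 3s^2 - 4s - 2.
Check: P(3) = 13. ✓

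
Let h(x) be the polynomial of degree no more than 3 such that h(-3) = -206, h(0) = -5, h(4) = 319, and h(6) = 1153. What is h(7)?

Write h(x) = ax^3 + bx^2 + cx + d. Substituting each data point gives a linear system:
  -27a + 9b - 3c + d = -206
  d = -5
  64a + 16b + 4c + d = 319
  216a + 36b + 6c + d = 1153
Solving the system yields a = 6, b = -4, c = 1, d = -5.
So h(x) = 6x^3 - 4x^2 + x - 5.
Then h(7) = 1864.

1864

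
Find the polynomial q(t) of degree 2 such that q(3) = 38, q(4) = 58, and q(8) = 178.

Using the Lagrange interpolation formula with nodes 3, 4, 8:
  L_0(t) = (t - 4)(t - 8) / 5
  L_1(t) = (t - 3)(t - 8) / -4
  L_2(t) = (t - 3)(t - 4) / 20
Then q(t) = 38·L_0(t) + 58·L_1(t) + 178·L_2(t).
Expanding and collecting terms gives q(t) = 2t^2 + 6t + 2.
Check: q(8) = 178. ✓

q(t) = 2t^2 + 6t + 2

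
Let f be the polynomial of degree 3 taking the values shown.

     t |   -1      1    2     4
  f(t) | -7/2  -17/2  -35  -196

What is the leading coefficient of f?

-2

Write f(t) = at^3 + bt^2 + ct + d. Substituting each data point gives a linear system:
  -a + b - c + d = -7/2
  a + b + c + d = -17/2
  8a + 4b + 2c + d = -35
  64a + 16b + 4c + d = -196
Solving the system yields a = -2, b = -4, c = -1/2, d = -2.
So f(t) = -2t³ - 4t² - (1/2)t - 2.
The leading coefficient is -2.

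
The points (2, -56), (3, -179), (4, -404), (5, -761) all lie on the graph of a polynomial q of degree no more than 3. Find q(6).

-1280

Forward differences of the values at n = 2, 3, 4, 5:
  q  : -56  -179  -404  -761
  Δ  : -123  -225  -357
  Δ^2: -102  -132
  Δ^3: -30
The third differences are constant, confirming degree 3.
Interpolating (Newton forward form) and evaluating at n = 6 gives q(6) = -1280.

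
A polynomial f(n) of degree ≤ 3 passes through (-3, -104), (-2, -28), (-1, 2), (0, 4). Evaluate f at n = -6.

Forward differences of the values at n = -3, -2, -1, 0:
  f  : -104  -28  2  4
  Δ  : 76  30  2
  Δ^2: -46  -28
  Δ^3: 18
The third differences are constant, confirming degree 3.
Interpolating (Newton forward form) and evaluating at n = -6 gives f(-6) = -788.

-788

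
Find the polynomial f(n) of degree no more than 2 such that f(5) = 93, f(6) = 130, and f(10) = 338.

Write f(n) = an^2 + bn + c. Substituting each data point gives a linear system:
  25a + 5b + c = 93
  36a + 6b + c = 130
  100a + 10b + c = 338
Solving the system yields a = 3, b = 4, c = -2.
So f(n) = 3n² + 4n - 2.
Check: f(5) = 93. ✓

f(n) = 3n^2 + 4n - 2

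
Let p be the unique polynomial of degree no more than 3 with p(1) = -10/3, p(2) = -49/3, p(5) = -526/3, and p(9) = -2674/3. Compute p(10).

-3601/3

Using the Lagrange interpolation formula with nodes 1, 2, 5, 9:
  L_0(t) = (t - 2)(t - 5)(t - 9) / -32
  L_1(t) = (t - 1)(t - 5)(t - 9) / 21
  L_2(t) = (t - 1)(t - 2)(t - 9) / -48
  L_3(t) = (t - 1)(t - 2)(t - 5) / 224
Then p(t) = -10/3·L_0(t) - 49/3·L_1(t) - 526/3·L_2(t) - 2674/3·L_3(t).
Expanding and collecting terms gives p(t) = -t³ - 2t² - 1/3.
Evaluating at t = 10: p(10) = -3601/3.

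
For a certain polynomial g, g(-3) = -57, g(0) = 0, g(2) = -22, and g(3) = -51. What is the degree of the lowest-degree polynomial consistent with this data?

2

Divided differences on the nodes -3, 0, 2, 3:
  order 0: -57  0  -22  -51
  order 1: 19  -11  -29
  order 2: -6  -6
  order 3: 0
The order-2 divided differences are all -6 (nonzero) and every higher order vanishes, so the data lies on a polynomial of degree exactly 2.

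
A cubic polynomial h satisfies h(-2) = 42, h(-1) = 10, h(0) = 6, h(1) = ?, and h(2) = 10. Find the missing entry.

The 4 known points determine the degree-3 polynomial uniquely.
Write h(s) = as^3 + bs^2 + cs + d. Substituting each data point gives a linear system:
  -8a + 4b - 2c + d = 42
  -a + b - c + d = 10
  d = 6
  8a + 4b + 2c + d = 10
Solving the system yields a = -3, b = 5, c = 4, d = 6.
So h(s) = -3s³ + 5s² + 4s + 6.
Then h(1) = 12.

12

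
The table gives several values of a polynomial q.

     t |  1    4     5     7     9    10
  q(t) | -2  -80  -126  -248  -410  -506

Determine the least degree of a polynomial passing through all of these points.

Divided differences on the nodes 1, 4, 5, 7, 9, 10:
  order 0: -2  -80  -126  -248  -410  -506
  order 1: -26  -46  -61  -81  -96
  order 2: -5  -5  -5  -5
  order 3: 0  0  0
  order 4: 0  0
  order 5: 0
The order-2 divided differences are all -5 (nonzero) and every higher order vanishes, so the data lies on a polynomial of degree exactly 2.

2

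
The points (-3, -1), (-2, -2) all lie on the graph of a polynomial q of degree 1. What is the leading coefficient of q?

Write q(s) = as + b. Substituting each data point gives a linear system:
  -3a + b = -1
  -2a + b = -2
Solving the system yields a = -1, b = -4.
So q(s) = -s - 4.
The leading coefficient is -1.

-1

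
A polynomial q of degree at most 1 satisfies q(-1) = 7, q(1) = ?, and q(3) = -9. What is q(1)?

-1

The 2 known points determine the degree-1 polynomial uniquely.
Write q(t) = at + b. Substituting each data point gives a linear system:
  -a + b = 7
  3a + b = -9
Solving the system yields a = -4, b = 3.
So q(t) = -4t + 3.
Then q(1) = -1.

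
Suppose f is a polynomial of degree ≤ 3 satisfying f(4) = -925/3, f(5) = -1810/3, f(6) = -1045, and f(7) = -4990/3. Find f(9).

Using the Lagrange interpolation formula with nodes 4, 5, 6, 7:
  L_0(n) = (n - 5)(n - 6)(n - 7) / -6
  L_1(n) = (n - 4)(n - 6)(n - 7) / 2
  L_2(n) = (n - 4)(n - 5)(n - 7) / -2
  L_3(n) = (n - 4)(n - 5)(n - 6) / 6
Then f(n) = -925/3·L_0(n) - 1810/3·L_1(n) - 1045·L_2(n) - 4990/3·L_3(n).
Expanding and collecting terms gives f(n) = -5n³ + (5/3)n² - 5n + 5.
Evaluating at n = 9: f(9) = -3550.

-3550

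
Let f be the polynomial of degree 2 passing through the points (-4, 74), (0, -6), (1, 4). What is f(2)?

26

Using the Lagrange interpolation formula with nodes -4, 0, 1:
  L_0(x) = x(x - 1) / 20
  L_1(x) = (x + 4)(x - 1) / -4
  L_2(x) = (x + 4)x / 5
Then f(x) = 74·L_0(x) - 6·L_1(x) + 4·L_2(x).
Expanding and collecting terms gives f(x) = 6x^2 + 4x - 6.
Evaluating at x = 2: f(2) = 26.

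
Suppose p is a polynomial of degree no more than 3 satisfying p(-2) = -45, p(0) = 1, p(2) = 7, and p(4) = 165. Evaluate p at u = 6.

667

Using the Lagrange interpolation formula with nodes -2, 0, 2, 4:
  L_0(u) = u(u - 2)(u - 4) / -48
  L_1(u) = (u + 2)(u - 2)(u - 4) / 16
  L_2(u) = (u + 2)u(u - 4) / -16
  L_3(u) = (u + 2)u(u - 2) / 48
Then p(u) = -45·L_0(u) + 1·L_1(u) + 7·L_2(u) + 165·L_3(u).
Expanding and collecting terms gives p(u) = 4u^3 - 5u^2 - 3u + 1.
Evaluating at u = 6: p(6) = 667.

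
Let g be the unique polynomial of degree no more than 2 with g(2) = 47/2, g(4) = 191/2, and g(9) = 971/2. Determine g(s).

Write g(s) = as^2 + bs + c. Substituting each data point gives a linear system:
  4a + 2b + c = 47/2
  16a + 4b + c = 191/2
  81a + 9b + c = 971/2
Solving the system yields a = 6, b = 0, c = -1/2.
So g(s) = 6s^2 - 1/2.
Check: g(2) = 47/2. ✓

g(s) = 6s^2 - 1/2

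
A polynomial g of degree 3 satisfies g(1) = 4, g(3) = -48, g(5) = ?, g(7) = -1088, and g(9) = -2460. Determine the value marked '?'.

The 4 known points determine the degree-3 polynomial uniquely.
Write g(s) = as^3 + bs^2 + cs + d. Substituting each data point gives a linear system:
  a + b + c + d = 4
  27a + 9b + 3c + d = -48
  343a + 49b + 7c + d = -1088
  729a + 81b + 9c + d = -2460
Solving the system yields a = -4, b = 5, c = 6, d = -3.
So g(s) = -4s^3 + 5s^2 + 6s - 3.
Then g(5) = -348.

-348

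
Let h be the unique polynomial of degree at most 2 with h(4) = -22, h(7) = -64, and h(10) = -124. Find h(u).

Write h(u) = au^2 + bu + c. Substituting each data point gives a linear system:
  16a + 4b + c = -22
  49a + 7b + c = -64
  100a + 10b + c = -124
Solving the system yields a = -1, b = -3, c = 6.
So h(u) = -u² - 3u + 6.
Check: h(10) = -124. ✓

h(u) = -u^2 - 3u + 6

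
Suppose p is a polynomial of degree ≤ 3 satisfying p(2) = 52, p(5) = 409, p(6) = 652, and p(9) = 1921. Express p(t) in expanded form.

Write p(t) = at^3 + bt^2 + ct + d. Substituting each data point gives a linear system:
  8a + 4b + 2c + d = 52
  125a + 25b + 5c + d = 409
  216a + 36b + 6c + d = 652
  729a + 81b + 9c + d = 1921
Solving the system yields a = 2, b = 5, c = 6, d = 4.
So p(t) = 2t^3 + 5t^2 + 6t + 4.
Check: p(2) = 52. ✓

p(t) = 2t^3 + 5t^2 + 6t + 4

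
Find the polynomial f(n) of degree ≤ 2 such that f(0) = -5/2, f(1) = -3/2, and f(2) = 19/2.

Write f(n) = an^2 + bn + c. Substituting each data point gives a linear system:
  c = -5/2
  a + b + c = -3/2
  4a + 2b + c = 19/2
Solving the system yields a = 5, b = -4, c = -5/2.
So f(n) = 5n^2 - 4n - 5/2.
Check: f(2) = 19/2. ✓

f(n) = 5n^2 - 4n - 5/2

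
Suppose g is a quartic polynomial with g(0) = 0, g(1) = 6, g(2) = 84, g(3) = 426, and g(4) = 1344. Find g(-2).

36

Write g(u) = au^4 + bu^3 + cu^2 + du + e. Substituting each data point gives a linear system:
  e = 0
  a + b + c + d + e = 6
  16a + 8b + 4c + 2d + e = 84
  81a + 27b + 9c + 3d + e = 426
  256a + 64b + 16c + 4d + e = 1344
Solving the system yields a = 5, b = 2, c = -5, d = 4, e = 0.
So g(u) = 5u^4 + 2u^3 - 5u^2 + 4u.
Then g(-2) = 36.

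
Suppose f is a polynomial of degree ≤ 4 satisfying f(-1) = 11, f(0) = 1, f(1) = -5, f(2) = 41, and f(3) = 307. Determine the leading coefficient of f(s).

5

Write f(s) = as^4 + bs^3 + cs^2 + ds + e. Substituting each data point gives a linear system:
  a - b + c - d + e = 11
  e = 1
  a + b + c + d + e = -5
  16a + 8b + 4c + 2d + e = 41
  81a + 27b + 9c + 3d + e = 307
Solving the system yields a = 5, b = -2, c = -3, d = -6, e = 1.
So f(s) = 5s^4 - 2s^3 - 3s^2 - 6s + 1.
The leading coefficient is 5.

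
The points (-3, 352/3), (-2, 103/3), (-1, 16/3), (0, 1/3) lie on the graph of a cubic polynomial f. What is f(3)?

-512/3

Using the Lagrange interpolation formula with nodes -3, -2, -1, 0:
  L_0(s) = (s + 2)(s + 1)s / -6
  L_1(s) = (s + 3)(s + 1)s / 2
  L_2(s) = (s + 3)(s + 2)s / -2
  L_3(s) = (s + 3)(s + 2)(s + 1) / 6
Then f(s) = 352/3·L_0(s) + 103/3·L_1(s) + 16/3·L_2(s) + 1/3·L_3(s).
Expanding and collecting terms gives f(s) = -5s³ - 3s² - 3s + 1/3.
Evaluating at s = 3: f(3) = -512/3.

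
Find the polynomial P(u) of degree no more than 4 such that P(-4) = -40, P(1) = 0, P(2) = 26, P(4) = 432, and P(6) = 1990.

P(u) = u^4 + 4u^3 - 4u^2 - 5u + 4

Using the Lagrange interpolation formula with nodes -4, 1, 2, 4, 6:
  L_0(u) = (u - 1)(u - 2)(u - 4)(u - 6) / 2400
  L_1(u) = (u + 4)(u - 2)(u - 4)(u - 6) / -75
  L_2(u) = (u + 4)(u - 1)(u - 4)(u - 6) / 48
  L_3(u) = (u + 4)(u - 1)(u - 2)(u - 6) / -96
  L_4(u) = (u + 4)(u - 1)(u - 2)(u - 4) / 400
Then P(u) = -40·L_0(u) + 0·L_1(u) + 26·L_2(u) + 432·L_3(u) + 1990·L_4(u).
Expanding and collecting terms gives P(u) = u⁴ + 4u³ - 4u² - 5u + 4.
Check: P(2) = 26. ✓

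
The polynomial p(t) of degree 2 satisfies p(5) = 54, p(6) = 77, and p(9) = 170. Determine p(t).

p(t) = 2t^2 + t - 1

Write p(t) = at^2 + bt + c. Substituting each data point gives a linear system:
  25a + 5b + c = 54
  36a + 6b + c = 77
  81a + 9b + c = 170
Solving the system yields a = 2, b = 1, c = -1.
So p(t) = 2t² + t - 1.
Check: p(9) = 170. ✓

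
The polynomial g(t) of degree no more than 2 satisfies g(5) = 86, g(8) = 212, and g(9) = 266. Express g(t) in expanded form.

Write g(t) = at^2 + bt + c. Substituting each data point gives a linear system:
  25a + 5b + c = 86
  64a + 8b + c = 212
  81a + 9b + c = 266
Solving the system yields a = 3, b = 3, c = -4.
So g(t) = 3t^2 + 3t - 4.
Check: g(5) = 86. ✓

g(t) = 3t^2 + 3t - 4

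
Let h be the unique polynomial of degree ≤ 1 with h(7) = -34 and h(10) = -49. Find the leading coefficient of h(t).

-5

Write h(t) = at + b. Substituting each data point gives a linear system:
  7a + b = -34
  10a + b = -49
Solving the system yields a = -5, b = 1.
So h(t) = -5t + 1.
The leading coefficient is -5.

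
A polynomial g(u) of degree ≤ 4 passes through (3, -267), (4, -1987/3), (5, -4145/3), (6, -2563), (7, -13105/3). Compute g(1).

Forward differences of the values at u = 3, 4, 5, 6, 7:
  g  : -267  -1987/3  -4145/3  -2563  -13105/3
  Δ  : -1186/3  -2158/3  -3544/3  -5416/3
  Δ^2: -324  -462  -624
  Δ^3: -138  -162
  Δ^4: -24
The fourth differences are constant, confirming degree 4.
Interpolating (Newton forward form) and evaluating at u = 1 gives g(1) = -49/3.

-49/3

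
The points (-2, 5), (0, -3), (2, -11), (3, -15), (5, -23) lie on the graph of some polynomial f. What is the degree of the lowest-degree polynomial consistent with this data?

Divided differences on the nodes -2, 0, 2, 3, 5:
  order 0: 5  -3  -11  -15  -23
  order 1: -4  -4  -4  -4
  order 2: 0  0  0
  order 3: 0  0
  order 4: 0
The order-1 divided differences are all -4 (nonzero) and every higher order vanishes, so the data lies on a polynomial of degree exactly 1.

1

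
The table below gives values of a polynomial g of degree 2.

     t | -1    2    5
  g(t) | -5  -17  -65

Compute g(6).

Write g(t) = at^2 + bt + c. Substituting each data point gives a linear system:
  a - b + c = -5
  4a + 2b + c = -17
  25a + 5b + c = -65
Solving the system yields a = -2, b = -2, c = -5.
So g(t) = -2t² - 2t - 5.
Then g(6) = -89.

-89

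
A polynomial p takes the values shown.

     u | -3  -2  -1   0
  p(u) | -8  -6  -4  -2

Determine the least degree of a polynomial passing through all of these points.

1

Forward differences of the values at u = -3, -2, -1, 0:
  p  : -8  -6  -4  -2
  Δ  : 2  2  2
  Δ^2: 0  0
  Δ^3: 0
The first differences are constant (2) and nonzero, while all higher differences vanish, so the minimal degree is 1.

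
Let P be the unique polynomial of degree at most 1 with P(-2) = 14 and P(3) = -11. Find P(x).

P(x) = -5x + 4

Using the Lagrange interpolation formula with nodes -2, 3:
  L_0(x) = (x - 3) / -5
  L_1(x) = (x + 2) / 5
Then P(x) = 14·L_0(x) - 11·L_1(x).
Expanding and collecting terms gives P(x) = -5x + 4.
Check: P(-2) = 14. ✓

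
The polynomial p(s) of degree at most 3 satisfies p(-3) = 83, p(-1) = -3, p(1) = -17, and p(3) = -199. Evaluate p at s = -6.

872

Write p(s) = as^3 + bs^2 + cs + d. Substituting each data point gives a linear system:
  -27a + 9b - 3c + d = 83
  -a + b - c + d = -3
  a + b + c + d = -17
  27a + 9b + 3c + d = -199
Solving the system yields a = -5, b = -6, c = -2, d = -4.
So p(s) = -5s^3 - 6s^2 - 2s - 4.
Then p(-6) = 872.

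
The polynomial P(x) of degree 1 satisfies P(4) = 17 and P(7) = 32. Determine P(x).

P(x) = 5x - 3

Write P(x) = ax + b. Substituting each data point gives a linear system:
  4a + b = 17
  7a + b = 32
Solving the system yields a = 5, b = -3.
So P(x) = 5x - 3.
Check: P(7) = 32. ✓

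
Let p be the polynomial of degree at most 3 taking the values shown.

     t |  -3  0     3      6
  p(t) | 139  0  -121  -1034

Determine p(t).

p(t) = -5t^3 + t^2 + (5/3)t

Using the Lagrange interpolation formula with nodes -3, 0, 3, 6:
  L_0(t) = t(t - 3)(t - 6) / -162
  L_1(t) = (t + 3)(t - 3)(t - 6) / 54
  L_2(t) = (t + 3)t(t - 6) / -54
  L_3(t) = (t + 3)t(t - 3) / 162
Then p(t) = 139·L_0(t) + 0·L_1(t) - 121·L_2(t) - 1034·L_3(t).
Expanding and collecting terms gives p(t) = -5t³ + t² + (5/3)t.
Check: p(0) = 0. ✓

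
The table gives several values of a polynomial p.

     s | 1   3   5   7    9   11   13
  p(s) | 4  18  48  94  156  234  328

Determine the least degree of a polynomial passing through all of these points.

2

Forward differences of the values at s = 1, 3, 5, 7, 9, 11, 13:
  p  : 4  18  48  94  156  234  328
  Δ  : 14  30  46  62  78  94
  Δ^2: 16  16  16  16  16
  Δ^3: 0  0  0  0
  Δ^4: 0  0  0
  Δ^5: 0  0
  Δ^6: 0
The second differences are constant (16) and nonzero, while all higher differences vanish, so the minimal degree is 2.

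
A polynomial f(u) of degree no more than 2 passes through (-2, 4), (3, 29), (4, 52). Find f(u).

f(u) = 3u^2 + 2u - 4

Write f(u) = au^2 + bu + c. Substituting each data point gives a linear system:
  4a - 2b + c = 4
  9a + 3b + c = 29
  16a + 4b + c = 52
Solving the system yields a = 3, b = 2, c = -4.
So f(u) = 3u² + 2u - 4.
Check: f(3) = 29. ✓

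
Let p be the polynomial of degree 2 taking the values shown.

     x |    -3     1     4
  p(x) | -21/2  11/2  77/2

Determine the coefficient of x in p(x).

6

Write p(x) = ax^2 + bx + c. Substituting each data point gives a linear system:
  9a - 3b + c = -21/2
  a + b + c = 11/2
  16a + 4b + c = 77/2
Solving the system yields a = 1, b = 6, c = -3/2.
So p(x) = x^2 + 6x - 3/2.
The coefficient of x is 6.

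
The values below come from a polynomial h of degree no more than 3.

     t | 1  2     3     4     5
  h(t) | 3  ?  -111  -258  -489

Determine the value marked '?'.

-30

The 4 known points determine the degree-3 polynomial uniquely.
Write h(t) = at^3 + bt^2 + ct + d. Substituting each data point gives a linear system:
  a + b + c + d = 3
  27a + 9b + 3c + d = -111
  64a + 16b + 4c + d = -258
  125a + 25b + 5c + d = -489
Solving the system yields a = -3, b = -6, c = 6, d = 6.
So h(t) = -3t^3 - 6t^2 + 6t + 6.
Then h(2) = -30.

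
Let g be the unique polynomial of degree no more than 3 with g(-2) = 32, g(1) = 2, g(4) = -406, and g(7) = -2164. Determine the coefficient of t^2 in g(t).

-3

Write g(t) = at^3 + bt^2 + ct + d. Substituting each data point gives a linear system:
  -8a + 4b - 2c + d = 32
  a + b + c + d = 2
  64a + 16b + 4c + d = -406
  343a + 49b + 7c + d = -2164
Solving the system yields a = -6, b = -3, c = 5, d = 6.
So g(t) = -6t³ - 3t² + 5t + 6.
The coefficient of t^2 is -3.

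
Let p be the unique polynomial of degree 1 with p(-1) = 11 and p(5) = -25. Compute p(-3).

Write p(u) = au + b. Substituting each data point gives a linear system:
  -a + b = 11
  5a + b = -25
Solving the system yields a = -6, b = 5.
So p(u) = -6u + 5.
Then p(-3) = 23.

23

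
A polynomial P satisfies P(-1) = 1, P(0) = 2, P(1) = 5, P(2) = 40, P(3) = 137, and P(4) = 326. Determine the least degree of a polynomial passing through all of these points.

3

Forward differences of the values at t = -1, 0, 1, 2, 3, 4:
  P  : 1  2  5  40  137  326
  Δ  : 1  3  35  97  189
  Δ^2: 2  32  62  92
  Δ^3: 30  30  30
  Δ^4: 0  0
  Δ^5: 0
The third differences are constant (30) and nonzero, while all higher differences vanish, so the minimal degree is 3.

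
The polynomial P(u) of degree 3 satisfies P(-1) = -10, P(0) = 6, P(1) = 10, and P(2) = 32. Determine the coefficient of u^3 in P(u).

5

Write P(u) = au^3 + bu^2 + cu + d. Substituting each data point gives a linear system:
  -a + b - c + d = -10
  d = 6
  a + b + c + d = 10
  8a + 4b + 2c + d = 32
Solving the system yields a = 5, b = -6, c = 5, d = 6.
So P(u) = 5u^3 - 6u^2 + 5u + 6.
The leading coefficient is 5.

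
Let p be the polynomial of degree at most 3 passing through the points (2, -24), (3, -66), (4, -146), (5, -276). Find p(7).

Forward differences of the values at s = 2, 3, 4, 5:
  p  : -24  -66  -146  -276
  Δ  : -42  -80  -130
  Δ^2: -38  -50
  Δ^3: -12
The third differences are constant, confirming degree 3.
Interpolating (Newton forward form) and evaluating at s = 7 gives p(7) = -734.

-734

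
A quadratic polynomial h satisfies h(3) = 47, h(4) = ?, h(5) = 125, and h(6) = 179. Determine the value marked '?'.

The 3 known points determine the degree-2 polynomial uniquely.
Write h(n) = an^2 + bn + c. Substituting each data point gives a linear system:
  9a + 3b + c = 47
  25a + 5b + c = 125
  36a + 6b + c = 179
Solving the system yields a = 5, b = -1, c = 5.
So h(n) = 5n^2 - n + 5.
Then h(4) = 81.

81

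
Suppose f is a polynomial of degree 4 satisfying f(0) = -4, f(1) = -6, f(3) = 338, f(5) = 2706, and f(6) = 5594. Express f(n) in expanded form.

f(n) = 4n^4 + 3n^3 - 6n^2 - 3n - 4

Write f(n) = an^4 + bn^3 + cn^2 + dn + e. Substituting each data point gives a linear system:
  e = -4
  a + b + c + d + e = -6
  81a + 27b + 9c + 3d + e = 338
  625a + 125b + 25c + 5d + e = 2706
  1296a + 216b + 36c + 6d + e = 5594
Solving the system yields a = 4, b = 3, c = -6, d = -3, e = -4.
So f(n) = 4n^4 + 3n^3 - 6n^2 - 3n - 4.
Check: f(5) = 2706. ✓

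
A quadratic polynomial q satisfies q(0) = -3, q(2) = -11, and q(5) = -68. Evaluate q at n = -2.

-19

Using the Lagrange interpolation formula with nodes 0, 2, 5:
  L_0(n) = (n - 2)(n - 5) / 10
  L_1(n) = n(n - 5) / -6
  L_2(n) = n(n - 2) / 15
Then q(n) = -3·L_0(n) - 11·L_1(n) - 68·L_2(n).
Expanding and collecting terms gives q(n) = -3n^2 + 2n - 3.
Evaluating at n = -2: q(-2) = -19.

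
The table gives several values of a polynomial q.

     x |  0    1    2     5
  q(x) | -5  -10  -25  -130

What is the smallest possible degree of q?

Divided differences on the nodes 0, 1, 2, 5:
  order 0: -5  -10  -25  -130
  order 1: -5  -15  -35
  order 2: -5  -5
  order 3: 0
The order-2 divided differences are all -5 (nonzero) and every higher order vanishes, so the data lies on a polynomial of degree exactly 2.

2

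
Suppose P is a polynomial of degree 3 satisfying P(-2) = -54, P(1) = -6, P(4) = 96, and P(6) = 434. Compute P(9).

Using the Lagrange interpolation formula with nodes -2, 1, 4, 6:
  L_0(t) = (t - 1)(t - 4)(t - 6) / -144
  L_1(t) = (t + 2)(t - 4)(t - 6) / 45
  L_2(t) = (t + 2)(t - 1)(t - 6) / -36
  L_3(t) = (t + 2)(t - 1)(t - 4) / 80
Then P(t) = -54·L_0(t) - 6·L_1(t) + 96·L_2(t) + 434·L_3(t).
Expanding and collecting terms gives P(t) = 3t³ - 6t² + t - 4.
Evaluating at t = 9: P(9) = 1706.

1706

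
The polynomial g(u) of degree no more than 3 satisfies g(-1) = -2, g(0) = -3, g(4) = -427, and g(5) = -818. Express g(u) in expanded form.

g(u) = -6u^3 - 3u^2 + 2u - 3

Write g(u) = au^3 + bu^2 + cu + d. Substituting each data point gives a linear system:
  -a + b - c + d = -2
  d = -3
  64a + 16b + 4c + d = -427
  125a + 25b + 5c + d = -818
Solving the system yields a = -6, b = -3, c = 2, d = -3.
So g(u) = -6u^3 - 3u^2 + 2u - 3.
Check: g(4) = -427. ✓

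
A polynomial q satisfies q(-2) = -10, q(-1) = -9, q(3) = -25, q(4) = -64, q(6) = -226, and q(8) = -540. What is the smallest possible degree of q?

3

Divided differences on the nodes -2, -1, 3, 4, 6, 8:
  order 0: -10  -9  -25  -64  -226  -540
  order 1: 1  -4  -39  -81  -157
  order 2: -1  -7  -14  -19
  order 3: -1  -1  -1
  order 4: 0  0
  order 5: 0
The order-3 divided differences are all -1 (nonzero) and every higher order vanishes, so the data lies on a polynomial of degree exactly 3.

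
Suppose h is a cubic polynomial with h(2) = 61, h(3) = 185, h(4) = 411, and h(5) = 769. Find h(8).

Write h(s) = as^3 + bs^2 + cs + d. Substituting each data point gives a linear system:
  8a + 4b + 2c + d = 61
  27a + 9b + 3c + d = 185
  64a + 16b + 4c + d = 411
  125a + 25b + 5c + d = 769
Solving the system yields a = 5, b = 6, c = -1, d = -1.
So h(s) = 5s³ + 6s² - s - 1.
Then h(8) = 2935.

2935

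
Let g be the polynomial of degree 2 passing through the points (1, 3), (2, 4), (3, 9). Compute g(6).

48

Using the Lagrange interpolation formula with nodes 1, 2, 3:
  L_0(s) = (s - 2)(s - 3) / 2
  L_1(s) = (s - 1)(s - 3) / -1
  L_2(s) = (s - 1)(s - 2) / 2
Then g(s) = 3·L_0(s) + 4·L_1(s) + 9·L_2(s).
Expanding and collecting terms gives g(s) = 2s² - 5s + 6.
Evaluating at s = 6: g(6) = 48.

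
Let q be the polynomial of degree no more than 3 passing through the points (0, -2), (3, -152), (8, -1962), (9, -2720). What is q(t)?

q(t) = -3t^3 - 6t^2 - 5t - 2

Write q(t) = at^3 + bt^2 + ct + d. Substituting each data point gives a linear system:
  d = -2
  27a + 9b + 3c + d = -152
  512a + 64b + 8c + d = -1962
  729a + 81b + 9c + d = -2720
Solving the system yields a = -3, b = -6, c = -5, d = -2.
So q(t) = -3t^3 - 6t^2 - 5t - 2.
Check: q(8) = -1962. ✓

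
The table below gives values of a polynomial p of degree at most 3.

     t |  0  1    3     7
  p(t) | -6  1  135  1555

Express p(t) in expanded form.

p(t) = 4t^3 + 4t^2 - t - 6

Write p(t) = at^3 + bt^2 + ct + d. Substituting each data point gives a linear system:
  d = -6
  a + b + c + d = 1
  27a + 9b + 3c + d = 135
  343a + 49b + 7c + d = 1555
Solving the system yields a = 4, b = 4, c = -1, d = -6.
So p(t) = 4t^3 + 4t^2 - t - 6.
Check: p(3) = 135. ✓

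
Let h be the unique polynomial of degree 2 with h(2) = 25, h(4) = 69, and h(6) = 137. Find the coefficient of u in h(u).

Write h(u) = au^2 + bu + c. Substituting each data point gives a linear system:
  4a + 2b + c = 25
  16a + 4b + c = 69
  36a + 6b + c = 137
Solving the system yields a = 3, b = 4, c = 5.
So h(u) = 3u² + 4u + 5.
The coefficient of u is 4.

4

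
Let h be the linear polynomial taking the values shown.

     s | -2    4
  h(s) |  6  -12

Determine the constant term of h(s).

0

Write h(s) = as + b. Substituting each data point gives a linear system:
  -2a + b = 6
  4a + b = -12
Solving the system yields a = -3, b = 0.
So h(s) = -3s.
The constant term is 0.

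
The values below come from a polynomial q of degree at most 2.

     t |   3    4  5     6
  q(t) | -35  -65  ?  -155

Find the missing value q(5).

On equispaced nodes a degree-2 polynomial has vanishing third forward difference, so
  - q(3) + 3·q(4) - 3·q(5) + q(6) = 0.
Substituting the known values and solving for q(5):
  -3·q(5) = 315
  q(5) = -105.

-105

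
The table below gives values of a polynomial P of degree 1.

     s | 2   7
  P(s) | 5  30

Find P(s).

Write P(s) = as + b. Substituting each data point gives a linear system:
  2a + b = 5
  7a + b = 30
Solving the system yields a = 5, b = -5.
So P(s) = 5s - 5.
Check: P(7) = 30. ✓

P(s) = 5s - 5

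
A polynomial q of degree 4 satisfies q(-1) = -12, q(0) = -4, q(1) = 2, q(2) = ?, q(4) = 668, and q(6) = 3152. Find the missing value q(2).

The 5 known points determine the degree-4 polynomial uniquely.
Write q(x) = ax^4 + bx^3 + cx^2 + dx + e. Substituting each data point gives a linear system:
  a - b + c - d + e = -12
  e = -4
  a + b + c + d + e = 2
  256a + 64b + 16c + 4d + e = 668
  1296a + 216b + 36c + 6d + e = 3152
Solving the system yields a = 2, b = 3, c = -3, d = 4, e = -4.
So q(x) = 2x^4 + 3x^3 - 3x^2 + 4x - 4.
Then q(2) = 48.

48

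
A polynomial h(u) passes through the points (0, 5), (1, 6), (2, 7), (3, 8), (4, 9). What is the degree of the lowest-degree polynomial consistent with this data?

Forward differences of the values at u = 0, 1, 2, 3, 4:
  h  : 5  6  7  8  9
  Δ  : 1  1  1  1
  Δ^2: 0  0  0
  Δ^3: 0  0
  Δ^4: 0
The first differences are constant (1) and nonzero, while all higher differences vanish, so the minimal degree is 1.

1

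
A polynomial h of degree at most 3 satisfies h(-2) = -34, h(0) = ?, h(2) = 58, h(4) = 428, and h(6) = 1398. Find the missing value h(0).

0

On equispaced nodes a degree-3 polynomial has vanishing fourth forward difference, so
  h(-2) - 4·h(0) + 6·h(2) - 4·h(4) + h(6) = 0.
Substituting the known values and solving for h(0):
  -4·h(0) = 0
  h(0) = 0.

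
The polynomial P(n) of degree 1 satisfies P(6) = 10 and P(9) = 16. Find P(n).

Using the Lagrange interpolation formula with nodes 6, 9:
  L_0(n) = (n - 9) / -3
  L_1(n) = (n - 6) / 3
Then P(n) = 10·L_0(n) + 16·L_1(n).
Expanding and collecting terms gives P(n) = 2n - 2.
Check: P(9) = 16. ✓

P(n) = 2n - 2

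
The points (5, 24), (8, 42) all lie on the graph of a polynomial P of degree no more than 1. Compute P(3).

12

Using the Lagrange interpolation formula with nodes 5, 8:
  L_0(t) = (t - 8) / -3
  L_1(t) = (t - 5) / 3
Then P(t) = 24·L_0(t) + 42·L_1(t).
Expanding and collecting terms gives P(t) = 6t - 6.
Evaluating at t = 3: P(3) = 12.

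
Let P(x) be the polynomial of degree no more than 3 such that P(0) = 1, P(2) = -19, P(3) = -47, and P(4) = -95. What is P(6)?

-275

Using the Lagrange interpolation formula with nodes 0, 2, 3, 4:
  L_0(x) = (x - 2)(x - 3)(x - 4) / -24
  L_1(x) = x(x - 3)(x - 4) / 4
  L_2(x) = x(x - 2)(x - 4) / -3
  L_3(x) = x(x - 2)(x - 3) / 8
Then P(x) = 1·L_0(x) - 19·L_1(x) - 47·L_2(x) - 95·L_3(x).
Expanding and collecting terms gives P(x) = -x^3 - x^2 - 4x + 1.
Evaluating at x = 6: P(6) = -275.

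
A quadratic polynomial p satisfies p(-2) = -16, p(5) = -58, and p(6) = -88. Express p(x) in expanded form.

p(x) = -3x^2 + 3x + 2

Using the Lagrange interpolation formula with nodes -2, 5, 6:
  L_0(x) = (x - 5)(x - 6) / 56
  L_1(x) = (x + 2)(x - 6) / -7
  L_2(x) = (x + 2)(x - 5) / 8
Then p(x) = -16·L_0(x) - 58·L_1(x) - 88·L_2(x).
Expanding and collecting terms gives p(x) = -3x² + 3x + 2.
Check: p(-2) = -16. ✓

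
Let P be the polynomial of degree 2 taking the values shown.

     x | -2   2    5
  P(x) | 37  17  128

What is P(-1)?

Using the Lagrange interpolation formula with nodes -2, 2, 5:
  L_0(x) = (x - 2)(x - 5) / 28
  L_1(x) = (x + 2)(x - 5) / -12
  L_2(x) = (x + 2)(x - 2) / 21
Then P(x) = 37·L_0(x) + 17·L_1(x) + 128·L_2(x).
Expanding and collecting terms gives P(x) = 6x^2 - 5x + 3.
Evaluating at x = -1: P(-1) = 14.

14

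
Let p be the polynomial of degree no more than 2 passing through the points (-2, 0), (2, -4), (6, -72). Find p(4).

Write p(u) = au^2 + bu + c. Substituting each data point gives a linear system:
  4a - 2b + c = 0
  4a + 2b + c = -4
  36a + 6b + c = -72
Solving the system yields a = -2, b = -1, c = 6.
So p(u) = -2u^2 - u + 6.
Then p(4) = -30.

-30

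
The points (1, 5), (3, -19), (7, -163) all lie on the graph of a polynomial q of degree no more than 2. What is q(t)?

q(t) = -4t^2 + 4t + 5

Using the Lagrange interpolation formula with nodes 1, 3, 7:
  L_0(t) = (t - 3)(t - 7) / 12
  L_1(t) = (t - 1)(t - 7) / -8
  L_2(t) = (t - 1)(t - 3) / 24
Then q(t) = 5·L_0(t) - 19·L_1(t) - 163·L_2(t).
Expanding and collecting terms gives q(t) = -4t^2 + 4t + 5.
Check: q(3) = -19. ✓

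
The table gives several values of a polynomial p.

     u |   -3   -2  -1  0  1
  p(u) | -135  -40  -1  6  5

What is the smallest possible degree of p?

Forward differences of the values at u = -3, -2, -1, 0, 1:
  p  : -135  -40  -1  6  5
  Δ  : 95  39  7  -1
  Δ^2: -56  -32  -8
  Δ^3: 24  24
  Δ^4: 0
The third differences are constant (24) and nonzero, while all higher differences vanish, so the minimal degree is 3.

3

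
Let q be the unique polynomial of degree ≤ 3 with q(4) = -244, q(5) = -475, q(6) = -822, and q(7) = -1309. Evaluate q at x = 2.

Write q(x) = ax^3 + bx^2 + cx + d. Substituting each data point gives a linear system:
  64a + 16b + 4c + d = -244
  125a + 25b + 5c + d = -475
  216a + 36b + 6c + d = -822
  343a + 49b + 7c + d = -1309
Solving the system yields a = -4, b = 2, c = -5, d = 0.
So q(x) = -4x^3 + 2x^2 - 5x.
Then q(2) = -34.

-34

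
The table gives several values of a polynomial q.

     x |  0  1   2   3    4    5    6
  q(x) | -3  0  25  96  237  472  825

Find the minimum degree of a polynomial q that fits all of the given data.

Forward differences of the values at x = 0, 1, 2, 3, 4, 5, 6:
  q  : -3  0  25  96  237  472  825
  Δ  : 3  25  71  141  235  353
  Δ^2: 22  46  70  94  118
  Δ^3: 24  24  24  24
  Δ^4: 0  0  0
  Δ^5: 0  0
  Δ^6: 0
The third differences are constant (24) and nonzero, while all higher differences vanish, so the minimal degree is 3.

3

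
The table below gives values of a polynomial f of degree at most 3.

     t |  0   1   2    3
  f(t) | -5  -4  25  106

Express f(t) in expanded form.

f(t) = 4t^3 + 2t^2 - 5t - 5

Write f(t) = at^3 + bt^2 + ct + d. Substituting each data point gives a linear system:
  d = -5
  a + b + c + d = -4
  8a + 4b + 2c + d = 25
  27a + 9b + 3c + d = 106
Solving the system yields a = 4, b = 2, c = -5, d = -5.
So f(t) = 4t^3 + 2t^2 - 5t - 5.
Check: f(2) = 25. ✓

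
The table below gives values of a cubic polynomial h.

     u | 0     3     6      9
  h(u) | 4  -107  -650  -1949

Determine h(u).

h(u) = -2u^3 - 6u^2 - u + 4

Write h(u) = au^3 + bu^2 + cu + d. Substituting each data point gives a linear system:
  d = 4
  27a + 9b + 3c + d = -107
  216a + 36b + 6c + d = -650
  729a + 81b + 9c + d = -1949
Solving the system yields a = -2, b = -6, c = -1, d = 4.
So h(u) = -2u^3 - 6u^2 - u + 4.
Check: h(3) = -107. ✓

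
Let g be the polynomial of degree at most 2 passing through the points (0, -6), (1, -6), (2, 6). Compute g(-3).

66

Using the Lagrange interpolation formula with nodes 0, 1, 2:
  L_0(x) = (x - 1)(x - 2) / 2
  L_1(x) = x(x - 2) / -1
  L_2(x) = x(x - 1) / 2
Then g(x) = -6·L_0(x) - 6·L_1(x) + 6·L_2(x).
Expanding and collecting terms gives g(x) = 6x² - 6x - 6.
Evaluating at x = -3: g(-3) = 66.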